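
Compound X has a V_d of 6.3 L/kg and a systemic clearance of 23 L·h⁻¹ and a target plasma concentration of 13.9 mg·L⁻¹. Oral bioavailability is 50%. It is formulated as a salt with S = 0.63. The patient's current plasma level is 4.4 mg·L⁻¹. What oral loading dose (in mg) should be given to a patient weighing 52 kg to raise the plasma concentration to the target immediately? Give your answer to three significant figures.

9880 mg

Total Vd = 6.3 × 52 = 327.6 L
LD is governed by Vd — clearance does not enter the loading-dose calculation.
Concentration deficit ΔC = 13.9 − 4.4 = 9.500 mg/L
LD = Vd × ΔC / F / S = 327.6 × 9.500 / 0.5 / 0.63 = 9880 mg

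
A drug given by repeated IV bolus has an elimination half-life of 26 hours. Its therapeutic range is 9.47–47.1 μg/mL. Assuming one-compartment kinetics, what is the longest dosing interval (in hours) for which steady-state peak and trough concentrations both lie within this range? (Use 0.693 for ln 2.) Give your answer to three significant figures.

k = 0.693 / t½ = 0.693 / 26 = 0.02665 h⁻¹
Between IV bolus doses, concentration decays as C = C₀·e^(−kτ), so C_peak/C_trough = e^(kτ).
τ_max = ln(C_peak/C_trough) / k = ln(47.1/9.47) / 0.02665 = 1.604 / 0.02665 = 60.19 h

60.2 h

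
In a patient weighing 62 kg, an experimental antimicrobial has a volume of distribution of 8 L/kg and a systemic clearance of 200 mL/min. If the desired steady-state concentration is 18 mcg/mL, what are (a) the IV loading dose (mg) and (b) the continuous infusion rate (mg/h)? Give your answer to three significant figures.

(a) 8930 mg; (b) 216 mg/h

Vd = 8 L/kg × 62 kg = 496.0 L
LD = Vd · C_target = 496.0 × 18 = 8928 mg
CL = 200 mL/min = 200 × 0.06 = 12.00 L/h
Maintenance infusion rate = CL × Css = 12.00 × 18 = 216.0 mg/h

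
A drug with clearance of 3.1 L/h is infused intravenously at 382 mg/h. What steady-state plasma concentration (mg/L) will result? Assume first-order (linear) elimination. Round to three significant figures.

123 mg/L

Css = rate / CL = 382 / 3.100 = 123.2 mg/L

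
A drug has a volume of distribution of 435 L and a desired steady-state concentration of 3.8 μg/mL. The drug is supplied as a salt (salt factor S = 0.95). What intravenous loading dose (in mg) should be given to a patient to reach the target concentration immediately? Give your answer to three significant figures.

1740 mg

LD = Vd × C / S = 435.0 × 3.800 / 0.95 = 1740 mg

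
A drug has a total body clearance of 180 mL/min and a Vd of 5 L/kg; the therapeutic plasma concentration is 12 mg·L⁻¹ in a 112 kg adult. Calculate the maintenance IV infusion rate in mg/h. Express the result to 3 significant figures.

130 mg/h

CL = 180 mL/min × 60/1000 = 10.80 L/h
Infusion rate = CL · Css = 10.80 L/h × 12 mg/L = 129.6 mg/h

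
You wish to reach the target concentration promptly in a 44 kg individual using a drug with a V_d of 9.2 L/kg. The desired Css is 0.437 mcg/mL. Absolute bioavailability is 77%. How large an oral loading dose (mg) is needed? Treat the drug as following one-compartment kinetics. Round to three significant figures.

Total Vd = 9.2 × 44 = 404.8 L
The loading dose fills Vd to the target concentration.
LD = Vd × C / F = 404.8 × 0.4370 / 0.77 = 229.7 mg

230 mg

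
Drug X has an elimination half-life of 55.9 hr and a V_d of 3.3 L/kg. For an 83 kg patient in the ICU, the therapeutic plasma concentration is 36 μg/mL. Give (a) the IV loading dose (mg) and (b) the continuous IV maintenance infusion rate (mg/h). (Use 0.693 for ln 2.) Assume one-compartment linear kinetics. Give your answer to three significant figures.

(a) 9860 mg; (b) 122 mg/h

Vd = 3.3 L/kg × 83 kg = 273.9 L
LD = Vd × C = 273.9 × 36 = 9860 mg
CL = 0.693 × Vd / t½ = 0.693 × 273.9 / 55.9 = 3.396 L/h
Infusion rate = CL × Css = 3.396 × 36 = 122.3 mg/h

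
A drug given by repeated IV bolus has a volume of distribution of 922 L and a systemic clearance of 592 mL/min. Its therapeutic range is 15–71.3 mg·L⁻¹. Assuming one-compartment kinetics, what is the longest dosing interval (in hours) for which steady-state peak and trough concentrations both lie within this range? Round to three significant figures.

40.5 h

Convert clearance: 592 mL/min × 60 min/h ÷ 1000 mL/L = 35.52 L/h
k = CL / Vd = 35.52 / 922.0 = 0.03852 h⁻¹
Between IV bolus doses, concentration decays as C = C₀·e^(−kτ), so C_peak/C_trough = e^(kτ).
τ_max = ln(C_peak/C_trough) / k = ln(71.3/15) / 0.03852 = 1.559 / 0.03852 = 40.47 h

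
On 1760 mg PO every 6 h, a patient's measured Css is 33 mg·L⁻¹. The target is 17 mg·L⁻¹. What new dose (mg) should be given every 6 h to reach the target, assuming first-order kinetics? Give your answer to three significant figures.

With linear kinetics, Css is proportional to dose rate (D/τ) at fixed clearance.
D₂ = D₁ × (Css,target / Css,current) = 1760 × 17/33 = 906.7 mg

907 mg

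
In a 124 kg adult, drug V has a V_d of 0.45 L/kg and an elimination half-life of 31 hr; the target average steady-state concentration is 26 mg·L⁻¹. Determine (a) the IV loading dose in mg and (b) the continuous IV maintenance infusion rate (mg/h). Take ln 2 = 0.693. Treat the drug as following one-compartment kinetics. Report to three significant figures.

Total Vd = 0.45 × 124 = 55.80 L
LD = Vd × C = 55.80 × 26 = 1451 mg
CL = 0.693 × Vd / t½ = 0.693 × 55.80 / 31 = 1.247 L/h
Infusion rate = CL × Css = 1.247 × 26 = 32.42 mg/h

(a) 1450 mg; (b) 32.4 mg/h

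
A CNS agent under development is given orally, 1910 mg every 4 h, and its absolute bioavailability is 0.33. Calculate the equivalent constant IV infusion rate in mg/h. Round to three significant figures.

158 mg/h

Equivalent systemic input: infusion rate = F·D/τ.
Rate = 0.33 × 1910 / 4 = 157.6 mg/h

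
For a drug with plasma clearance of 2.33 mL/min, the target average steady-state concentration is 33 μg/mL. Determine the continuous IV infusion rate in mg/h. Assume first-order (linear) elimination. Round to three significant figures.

Convert clearance: 2.33 mL/min × 60 min/h ÷ 1000 mL/L = 0.1398 L/h
Rate = CL × Css = 0.1398 × 33 = 4.613 mg/h

4.61 mg/h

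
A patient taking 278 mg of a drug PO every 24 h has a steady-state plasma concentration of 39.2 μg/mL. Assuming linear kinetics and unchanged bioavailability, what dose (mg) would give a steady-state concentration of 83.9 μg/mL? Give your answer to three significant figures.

For first-order elimination, Css ∝ F·D/(CL·τ); F and CL are unchanged, so Css ∝ D/τ.
D₂ = D₁ × (Css,target / Css,current) = 278 × 83.9/39.2 = 595.0 mg

595 mg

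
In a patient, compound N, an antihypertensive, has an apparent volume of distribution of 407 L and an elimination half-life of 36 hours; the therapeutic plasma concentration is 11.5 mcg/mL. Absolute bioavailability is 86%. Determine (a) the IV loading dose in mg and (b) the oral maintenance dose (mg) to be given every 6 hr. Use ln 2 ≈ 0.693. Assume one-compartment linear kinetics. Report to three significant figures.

(a) 4680 mg; (b) 629 mg

LD = Vd × C = 407.0 × 11.5 = 4681 mg
CL = 0.693 × Vd / t½ = 0.693 × 407.0 / 36 = 7.835 L/h
D = CL × Css × τ / F = 7.835 × 11.5 × 6 / 0.86 = 628.6 mg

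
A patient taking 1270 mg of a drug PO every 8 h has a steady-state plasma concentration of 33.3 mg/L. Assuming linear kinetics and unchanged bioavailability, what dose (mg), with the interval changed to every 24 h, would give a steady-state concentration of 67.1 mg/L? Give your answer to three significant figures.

For first-order elimination, Css ∝ F·D/(CL·τ); F and CL are unchanged, so Css ∝ D/τ.
D₂ = D₁ × (Css,target / Css,current) × (τ₂/τ₁) = 1270 × (67.1/33.3) × (24/8) = 7677 mg

7680 mg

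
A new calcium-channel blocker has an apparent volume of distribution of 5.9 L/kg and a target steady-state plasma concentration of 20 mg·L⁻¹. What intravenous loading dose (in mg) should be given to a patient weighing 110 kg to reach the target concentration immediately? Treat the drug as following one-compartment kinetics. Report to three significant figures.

13000 mg

Total Vd = 5.9 × 110 = 649.0 L
LD = Vd × C = 649.0 × 20.00 = 12980 mg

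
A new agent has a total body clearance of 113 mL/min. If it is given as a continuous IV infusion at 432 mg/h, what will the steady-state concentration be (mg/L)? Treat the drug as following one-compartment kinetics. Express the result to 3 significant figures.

CL = 113 mL/min = 113 × 0.06 = 6.780 L/h
Css = rate / CL = 432 / 6.780 = 63.72 mg/L

63.7 mg/L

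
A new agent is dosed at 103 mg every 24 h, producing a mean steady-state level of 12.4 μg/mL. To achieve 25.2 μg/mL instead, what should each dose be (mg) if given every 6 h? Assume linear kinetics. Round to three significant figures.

52.3 mg

With linear kinetics, Css is proportional to dose rate (D/τ) at fixed clearance.
D₂ = D₁ × (Css,target / Css,current) × (τ₂/τ₁) = 103 × (25.2/12.4) × (6/24) = 52.33 mg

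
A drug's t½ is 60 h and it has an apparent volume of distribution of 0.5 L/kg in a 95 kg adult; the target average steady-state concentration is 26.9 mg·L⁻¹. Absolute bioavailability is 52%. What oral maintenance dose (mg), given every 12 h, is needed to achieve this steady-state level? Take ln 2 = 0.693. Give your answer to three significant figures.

Total Vd = 0.5 × 95 = 47.50 L
CL = 0.693 × Vd / t½ = 0.693 × 47.50 / 60 = 0.5486 L/h
D = CL × Css × τ / F = 0.5486 × 26.9 × 12 / 0.52 = 340.6 mg

341 mg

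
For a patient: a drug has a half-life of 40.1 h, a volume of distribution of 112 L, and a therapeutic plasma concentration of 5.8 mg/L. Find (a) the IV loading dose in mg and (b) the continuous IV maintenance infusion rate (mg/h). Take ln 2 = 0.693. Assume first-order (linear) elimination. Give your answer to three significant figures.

(a) 650 mg; (b) 11.2 mg/h

LD = Vd × C = 112.0 × 5.8 = 649.6 mg
CL = 0.693 × Vd / t½ = 0.693 × 112.0 / 40.1 = 1.936 L/h
Infusion rate = CL × Css = 1.936 × 5.8 = 11.23 mg/h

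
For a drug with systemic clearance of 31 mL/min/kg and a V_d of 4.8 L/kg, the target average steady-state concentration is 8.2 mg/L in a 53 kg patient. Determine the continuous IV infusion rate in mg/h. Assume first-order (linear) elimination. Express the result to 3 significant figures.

CL = 31 mL/min/kg × 53 kg = 1643 mL/min = 1643 × 60/1000 = 98.58 L/h
Infusion rate = CL · Css = 98.58 L/h × 8.2 mg/L = 808.4 mg/h

808 mg/h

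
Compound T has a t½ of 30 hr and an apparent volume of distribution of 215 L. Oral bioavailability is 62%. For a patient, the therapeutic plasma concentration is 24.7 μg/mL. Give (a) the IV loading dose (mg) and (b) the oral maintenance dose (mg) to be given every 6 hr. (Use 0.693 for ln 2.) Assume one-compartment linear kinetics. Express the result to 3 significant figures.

(a) 5310 mg; (b) 1190 mg

LD = Vd × C = 215.0 × 24.7 = 5311 mg
CL = 0.693 × Vd / t½ = 0.693 × 215.0 / 30 = 4.967 L/h
D = CL × Css × τ / F = 4.967 × 24.7 × 6 / 0.62 = 1187 mg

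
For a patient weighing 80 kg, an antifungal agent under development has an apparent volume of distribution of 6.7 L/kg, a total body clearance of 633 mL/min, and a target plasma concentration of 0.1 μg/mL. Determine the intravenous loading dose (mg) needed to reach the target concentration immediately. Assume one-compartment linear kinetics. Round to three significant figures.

53.6 mg

Total Vd = 6.7 × 80 = 536.0 L
LD = Vd × C = 536.0 × 0.1000 = 53.60 mg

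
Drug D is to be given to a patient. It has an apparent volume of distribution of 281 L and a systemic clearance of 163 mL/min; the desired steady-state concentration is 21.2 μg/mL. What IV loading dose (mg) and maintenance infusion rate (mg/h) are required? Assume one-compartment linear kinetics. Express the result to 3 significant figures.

LD = Vd · C_target = 281.0 × 21.2 = 5957 mg
CL = 163 mL/min × 60/1000 = 9.780 L/h
Infusion rate = 9.780 L/h × 21.2 mg/L = 207.3 mg/h

(a) 5960 mg; (b) 207 mg/h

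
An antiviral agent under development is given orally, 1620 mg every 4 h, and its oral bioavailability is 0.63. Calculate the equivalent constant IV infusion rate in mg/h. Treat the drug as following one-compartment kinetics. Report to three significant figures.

255 mg/h

Equivalent systemic input: infusion rate = F·D/τ.
Rate = 0.63 × 1620 / 4 = 255.2 mg/h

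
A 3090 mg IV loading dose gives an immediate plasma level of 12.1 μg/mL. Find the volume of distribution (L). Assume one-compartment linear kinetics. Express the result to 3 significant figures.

255 L

Immediately after an IV bolus, C₀ = Dose / Vd, so Vd = Dose / C₀.
Vd = 3090 / 12.1 = 255.4 L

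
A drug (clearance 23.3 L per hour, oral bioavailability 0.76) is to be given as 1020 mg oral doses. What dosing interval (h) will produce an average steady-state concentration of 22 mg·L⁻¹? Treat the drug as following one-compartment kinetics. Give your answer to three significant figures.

F·D/τ = CL·Css → τ = F·D / (CL·Css).
τ = 0.76 × 1020 / (23.3 × 22) = 1.512 h

1.51 h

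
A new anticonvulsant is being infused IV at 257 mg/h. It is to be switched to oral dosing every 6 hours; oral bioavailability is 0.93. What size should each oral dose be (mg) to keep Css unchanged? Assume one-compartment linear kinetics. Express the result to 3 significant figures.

To maintain the same Css, the systemic dosing rate must be unchanged: F·D/τ = infusion rate.
D = rate × τ / F = 257 × 6 / 0.93 = 1658 mg

1660 mg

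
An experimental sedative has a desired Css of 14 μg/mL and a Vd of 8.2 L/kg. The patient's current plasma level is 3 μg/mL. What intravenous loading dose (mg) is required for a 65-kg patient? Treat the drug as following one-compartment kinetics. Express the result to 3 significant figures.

5860 mg

Total Vd = 8.2 × 65 = 533.0 L
Concentration deficit ΔC = 14 − 3 = 11.00 mg/L
LD = Vd × ΔC = 533.0 × 11.00 = 5863 mg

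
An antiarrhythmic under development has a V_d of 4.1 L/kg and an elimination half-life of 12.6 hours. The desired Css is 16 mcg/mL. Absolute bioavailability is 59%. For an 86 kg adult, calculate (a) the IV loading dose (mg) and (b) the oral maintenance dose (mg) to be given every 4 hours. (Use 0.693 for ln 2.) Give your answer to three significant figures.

Total Vd = 4.1 × 86 = 352.6 L
LD = Vd × C = 352.6 × 16 = 5642 mg
CL = 0.693 × Vd / t½ = 0.693 × 352.6 / 12.6 = 19.39 L/h
D = CL × Css × τ / F = 19.39 × 16 × 4 / 0.59 = 2103 mg

(a) 5640 mg; (b) 2100 mg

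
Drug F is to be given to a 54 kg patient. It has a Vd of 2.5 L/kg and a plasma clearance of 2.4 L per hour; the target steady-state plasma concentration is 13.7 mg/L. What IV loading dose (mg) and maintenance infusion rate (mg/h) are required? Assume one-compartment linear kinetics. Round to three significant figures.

(a) 1850 mg; (b) 32.9 mg/h

Total Vd = 2.5 × 54 = 135.0 L
Loading dose = Vd × C = 135.0 × 13.7 = 1850 mg
Infusion rate = 2.400 L/h × 13.7 mg/L = 32.88 mg/h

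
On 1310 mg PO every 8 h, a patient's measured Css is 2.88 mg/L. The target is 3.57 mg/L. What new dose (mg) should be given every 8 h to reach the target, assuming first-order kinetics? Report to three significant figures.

With linear kinetics, Css is proportional to dose rate (D/τ) at fixed clearance.
D₂ = D₁ × (Css,target / Css,current) = 1310 × 3.57/2.88 = 1624 mg

1620 mg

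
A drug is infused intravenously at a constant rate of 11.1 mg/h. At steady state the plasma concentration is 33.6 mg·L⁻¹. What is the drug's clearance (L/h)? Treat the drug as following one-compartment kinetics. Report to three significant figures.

0.330 L/h

At steady state, infusion rate = CL × Css, so CL = rate / Css.
CL = 11.1 / 33.6 = 0.3304 L/h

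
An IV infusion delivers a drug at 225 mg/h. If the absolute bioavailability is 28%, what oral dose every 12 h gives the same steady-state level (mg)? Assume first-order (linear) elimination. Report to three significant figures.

To maintain the same Css, the systemic dosing rate must be unchanged: F·D/τ = infusion rate.
D = rate × τ / F = 225 × 12 / 0.28 = 9643 mg

9640 mg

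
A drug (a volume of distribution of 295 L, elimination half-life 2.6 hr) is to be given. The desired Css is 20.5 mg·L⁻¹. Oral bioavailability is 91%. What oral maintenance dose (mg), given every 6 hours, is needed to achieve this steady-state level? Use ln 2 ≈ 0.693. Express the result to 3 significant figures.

10600 mg

CL = ln 2 · Vd / t½ = 0.693 × 295.0 / 2.6 = 78.63 L/h
D = CL × Css × τ / F = 78.63 × 20.5 × 6 / 0.91 = 10630 mg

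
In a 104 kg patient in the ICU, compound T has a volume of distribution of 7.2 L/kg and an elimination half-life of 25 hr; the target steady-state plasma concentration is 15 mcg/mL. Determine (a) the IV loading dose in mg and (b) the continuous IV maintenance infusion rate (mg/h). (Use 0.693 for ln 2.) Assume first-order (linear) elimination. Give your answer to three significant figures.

Vd(total) = 104 kg × 7.2 L/kg = 748.8 L
LD = Vd × C = 748.8 × 15 = 11230 mg
CL = 0.693 × Vd / t½ = 0.693 × 748.8 / 25 = 20.76 L/h
Infusion rate = CL × Css = 20.76 × 15 = 311.4 mg/h

(a) 11200 mg; (b) 311 mg/h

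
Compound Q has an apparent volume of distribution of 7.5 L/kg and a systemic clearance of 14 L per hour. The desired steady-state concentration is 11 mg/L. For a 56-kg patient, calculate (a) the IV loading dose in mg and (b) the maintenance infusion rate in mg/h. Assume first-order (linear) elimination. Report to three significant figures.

Vd = 7.5 L/kg × 56 kg = 420.0 L
Loading: fill Vd to C_target → 420.0 L × 11 mg/L = 4620 mg
Maintenance infusion rate = CL × Css = 14.00 × 11 = 154.0 mg/h

(a) 4620 mg; (b) 154 mg/h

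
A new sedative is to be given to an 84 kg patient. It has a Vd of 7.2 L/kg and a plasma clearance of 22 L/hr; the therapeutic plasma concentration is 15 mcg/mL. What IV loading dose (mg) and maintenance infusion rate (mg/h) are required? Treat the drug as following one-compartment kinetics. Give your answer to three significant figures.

Vd(total) = 84 kg × 7.2 L/kg = 604.8 L
LD = Vd · C_target = 604.8 × 15 = 9072 mg
Maintenance infusion rate = CL × Css = 22.00 × 15 = 330.0 mg/h

(a) 9070 mg; (b) 330 mg/h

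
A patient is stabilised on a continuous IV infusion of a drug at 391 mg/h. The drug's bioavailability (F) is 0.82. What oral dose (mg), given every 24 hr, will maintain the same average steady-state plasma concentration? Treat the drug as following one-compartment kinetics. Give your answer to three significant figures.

To maintain the same Css, the systemic dosing rate must be unchanged: F·D/τ = infusion rate.
D = rate × τ / F = 391 × 24 / 0.82 = 11440 mg

11400 mg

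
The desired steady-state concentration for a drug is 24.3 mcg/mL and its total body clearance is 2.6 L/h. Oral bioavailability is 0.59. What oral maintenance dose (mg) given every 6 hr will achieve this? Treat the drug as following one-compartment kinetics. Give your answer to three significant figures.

D = CL × Css × τ / F = 2.600 × 24.3 × 6 / 0.59 = 642.5 mg

643 mg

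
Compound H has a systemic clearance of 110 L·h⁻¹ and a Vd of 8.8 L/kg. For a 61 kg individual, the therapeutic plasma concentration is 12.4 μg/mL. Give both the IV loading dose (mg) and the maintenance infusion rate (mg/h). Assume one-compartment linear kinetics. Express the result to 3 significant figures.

(a) 6660 mg; (b) 1360 mg/h

Vd(total) = 61 kg × 8.8 L/kg = 536.8 L
Loading dose = Vd × C = 536.8 × 12.4 = 6656 mg
Maintenance infusion rate = CL × Css = 110.0 × 12.4 = 1364 mg/h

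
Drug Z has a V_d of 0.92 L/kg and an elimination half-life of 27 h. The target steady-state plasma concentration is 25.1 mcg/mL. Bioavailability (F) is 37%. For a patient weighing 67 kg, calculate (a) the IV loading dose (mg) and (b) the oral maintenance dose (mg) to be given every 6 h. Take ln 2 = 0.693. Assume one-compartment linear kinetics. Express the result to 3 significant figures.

(a) 1550 mg; (b) 644 mg

Vd(total) = 67 kg × 0.92 L/kg = 61.64 L
LD = Vd × C = 61.64 × 25.1 = 1547 mg
CL = 0.693 × Vd / t½ = 0.693 × 61.64 / 27 = 1.582 L/h
D = CL × Css × τ / F = 1.582 × 25.1 × 6 / 0.37 = 643.9 mg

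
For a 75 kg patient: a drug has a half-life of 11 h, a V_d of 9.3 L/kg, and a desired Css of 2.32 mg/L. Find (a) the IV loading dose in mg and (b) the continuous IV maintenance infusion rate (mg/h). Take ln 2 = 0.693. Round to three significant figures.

(a) 1620 mg; (b) 102 mg/h

Vd(total) = 75 kg × 9.3 L/kg = 697.5 L
LD = Vd × C = 697.5 × 2.32 = 1618 mg
CL = 0.693 × Vd / t½ = 0.693 × 697.5 / 11 = 43.94 L/h
Infusion rate = CL × Css = 43.94 × 2.32 = 101.9 mg/h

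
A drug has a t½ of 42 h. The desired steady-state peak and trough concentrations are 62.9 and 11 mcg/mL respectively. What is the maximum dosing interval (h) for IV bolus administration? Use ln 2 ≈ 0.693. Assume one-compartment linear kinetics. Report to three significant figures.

k = 0.693 / t½ = 0.693 / 42 = 0.01650 h⁻¹
Between IV bolus doses, concentration decays as C = C₀·e^(−kτ), so C_peak/C_trough = e^(kτ).
τ_max = ln(C_peak/C_trough) / k = ln(62.9/11) / 0.01650 = 1.744 / 0.01650 = 105.7 h

106 h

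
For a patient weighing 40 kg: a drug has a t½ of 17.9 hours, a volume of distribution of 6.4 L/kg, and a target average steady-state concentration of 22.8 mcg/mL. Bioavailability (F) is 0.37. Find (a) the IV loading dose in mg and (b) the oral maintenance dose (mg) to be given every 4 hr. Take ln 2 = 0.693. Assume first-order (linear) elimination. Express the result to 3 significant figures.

Vd = 6.4 L/kg × 40 kg = 256.0 L
LD = Vd × C = 256.0 × 22.8 = 5837 mg
CL = 0.693 × Vd / t½ = 0.693 × 256.0 / 17.9 = 9.911 L/h
D = CL × Css × τ / F = 9.911 × 22.8 × 4 / 0.37 = 2443 mg

(a) 5840 mg; (b) 2440 mg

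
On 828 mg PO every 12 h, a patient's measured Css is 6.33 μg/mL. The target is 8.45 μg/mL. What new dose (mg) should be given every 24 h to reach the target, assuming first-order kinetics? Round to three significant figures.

For first-order elimination, Css ∝ F·D/(CL·τ); F and CL are unchanged, so Css ∝ D/τ.
D₂ = D₁ × (Css,target / Css,current) × (τ₂/τ₁) = 828 × (8.45/6.33) × (24/12) = 2211 mg

2210 mg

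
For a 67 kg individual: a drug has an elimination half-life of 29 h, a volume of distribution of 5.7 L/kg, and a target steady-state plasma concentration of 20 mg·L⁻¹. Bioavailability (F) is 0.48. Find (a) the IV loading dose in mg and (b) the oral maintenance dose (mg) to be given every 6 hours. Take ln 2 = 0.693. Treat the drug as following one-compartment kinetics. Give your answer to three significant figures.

Vd = 5.7 L/kg × 67 kg = 381.9 L
LD = Vd × C = 381.9 × 20 = 7638 mg
CL = 0.693 × Vd / t½ = 0.693 × 381.9 / 29 = 9.126 L/h
D = CL × Css × τ / F = 9.126 × 20 × 6 / 0.48 = 2282 mg

(a) 7640 mg; (b) 2280 mg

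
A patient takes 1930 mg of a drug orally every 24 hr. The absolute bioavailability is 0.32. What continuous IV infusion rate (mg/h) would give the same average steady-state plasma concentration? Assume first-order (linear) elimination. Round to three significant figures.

25.7 mg/h

Equivalent systemic input: infusion rate = F·D/τ.
Rate = 0.32 × 1930 / 24 = 25.73 mg/h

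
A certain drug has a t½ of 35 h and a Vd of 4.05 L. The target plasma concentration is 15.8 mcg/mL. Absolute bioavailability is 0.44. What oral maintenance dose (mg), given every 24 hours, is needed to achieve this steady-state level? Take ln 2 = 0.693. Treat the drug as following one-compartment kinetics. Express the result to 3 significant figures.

69.1 mg

k = 0.693/35 = 0.01980 h⁻¹, so CL = k·Vd = 0.01980 × 4.050 = 0.08019 L/h
D = CL × Css × τ / F = 0.08019 × 15.8 × 24 / 0.44 = 69.11 mg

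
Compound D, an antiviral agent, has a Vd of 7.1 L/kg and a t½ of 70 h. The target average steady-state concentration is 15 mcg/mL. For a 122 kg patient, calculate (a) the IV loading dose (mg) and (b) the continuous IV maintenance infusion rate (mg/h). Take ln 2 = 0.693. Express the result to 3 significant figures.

(a) 13000 mg; (b) 129 mg/h

Vd(total) = 122 kg × 7.1 L/kg = 866.2 L
LD = Vd × C = 866.2 × 15 = 12990 mg
CL = 0.693 × Vd / t½ = 0.693 × 866.2 / 70 = 8.575 L/h
Infusion rate = CL × Css = 8.575 × 15 = 128.6 mg/h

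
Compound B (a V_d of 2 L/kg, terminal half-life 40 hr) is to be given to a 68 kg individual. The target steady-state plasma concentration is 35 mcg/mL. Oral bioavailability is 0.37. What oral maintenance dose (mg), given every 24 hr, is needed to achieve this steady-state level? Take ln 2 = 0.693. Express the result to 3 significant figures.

5350 mg

Vd = 2 L/kg × 68 kg = 136.0 L
k = 0.693/40 = 0.01733 h⁻¹, so CL = k·Vd = 0.01733 × 136.0 = 2.357 L/h
D = CL × Css × τ / F = 2.357 × 35 × 24 / 0.37 = 5351 mg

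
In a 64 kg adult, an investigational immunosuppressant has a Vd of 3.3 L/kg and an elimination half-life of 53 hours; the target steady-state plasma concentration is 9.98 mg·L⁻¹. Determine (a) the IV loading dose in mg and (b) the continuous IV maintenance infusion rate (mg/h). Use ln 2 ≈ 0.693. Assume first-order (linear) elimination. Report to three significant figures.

(a) 2110 mg; (b) 27.6 mg/h

Total Vd = 3.3 × 64 = 211.2 L
LD = Vd × C = 211.2 × 9.98 = 2108 mg
CL = 0.693 × Vd / t½ = 0.693 × 211.2 / 53 = 2.762 L/h
Infusion rate = CL × Css = 2.762 × 9.98 = 27.56 mg/h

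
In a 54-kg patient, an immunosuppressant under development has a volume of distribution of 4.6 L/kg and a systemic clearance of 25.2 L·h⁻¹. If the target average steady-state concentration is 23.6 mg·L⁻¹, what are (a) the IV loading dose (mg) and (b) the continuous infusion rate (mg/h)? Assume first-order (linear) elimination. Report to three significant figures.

Total Vd = 4.6 × 54 = 248.4 L
Loading dose = Vd × C = 248.4 × 23.6 = 5862 mg
Maintenance: replace elimination → rate = CL × Css = 25.20 × 23.6 = 594.7 mg/h

(a) 5860 mg; (b) 595 mg/h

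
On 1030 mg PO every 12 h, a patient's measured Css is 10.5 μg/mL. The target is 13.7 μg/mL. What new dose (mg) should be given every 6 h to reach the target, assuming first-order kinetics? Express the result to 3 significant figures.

672 mg

For first-order elimination, Css ∝ F·D/(CL·τ); F and CL are unchanged, so Css ∝ D/τ.
D₂ = D₁ × (Css,target / Css,current) × (τ₂/τ₁) = 1030 × (13.7/10.5) × (6/12) = 672.0 mg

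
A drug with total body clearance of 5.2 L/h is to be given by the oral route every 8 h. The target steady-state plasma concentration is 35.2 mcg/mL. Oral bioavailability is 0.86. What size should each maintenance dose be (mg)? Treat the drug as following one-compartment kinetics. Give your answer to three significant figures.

1700 mg

D = CL × Css × τ / F = 5.200 × 35.2 × 8 / 0.86 = 1703 mg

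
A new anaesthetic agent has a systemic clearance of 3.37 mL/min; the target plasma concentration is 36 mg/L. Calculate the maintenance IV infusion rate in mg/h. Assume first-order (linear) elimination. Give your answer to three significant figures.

Convert clearance: 3.37 mL/min × 60 min/h ÷ 1000 mL/L = 0.2022 L/h
At steady state, infusion rate equals elimination rate: rate in = CL × Css.
Rate = CL × Css = 0.2022 × 36 = 7.279 mg/h

7.28 mg/h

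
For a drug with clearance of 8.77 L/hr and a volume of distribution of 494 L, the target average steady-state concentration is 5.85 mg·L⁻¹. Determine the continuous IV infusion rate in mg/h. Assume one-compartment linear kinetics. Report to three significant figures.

R₀ = 8.770 × 5.85 = 51.30 mg/h

51.3 mg/h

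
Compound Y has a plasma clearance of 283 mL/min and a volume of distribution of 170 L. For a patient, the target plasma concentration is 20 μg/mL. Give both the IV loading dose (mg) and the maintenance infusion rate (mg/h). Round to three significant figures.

Loading dose = Vd × C = 170.0 × 20 = 3400 mg
CL = 283 mL/min = 283 × 0.06 = 16.98 L/h
Maintenance: replace elimination → rate = CL × Css = 16.98 × 20 = 339.6 mg/h

(a) 3400 mg; (b) 340 mg/h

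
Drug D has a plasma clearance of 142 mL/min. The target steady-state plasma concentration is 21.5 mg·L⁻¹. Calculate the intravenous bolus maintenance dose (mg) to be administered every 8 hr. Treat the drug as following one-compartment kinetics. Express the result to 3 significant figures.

CL = 142 mL/min = 142 × 0.06 = 8.520 L/h
D = CL × Css × τ = 8.520 × 21.5 × 8 = 1465 mg

1470 mg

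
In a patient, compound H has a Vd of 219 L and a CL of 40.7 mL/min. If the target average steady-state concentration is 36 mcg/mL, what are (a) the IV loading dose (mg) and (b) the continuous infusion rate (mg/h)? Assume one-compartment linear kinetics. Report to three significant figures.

LD = Vd · C_target = 219.0 × 36 = 7884 mg
CL = 40.7 mL/min × 60/1000 = 2.442 L/h
Maintenance: replace elimination → rate = CL × Css = 2.442 × 36 = 87.91 mg/h

(a) 7880 mg; (b) 87.9 mg/h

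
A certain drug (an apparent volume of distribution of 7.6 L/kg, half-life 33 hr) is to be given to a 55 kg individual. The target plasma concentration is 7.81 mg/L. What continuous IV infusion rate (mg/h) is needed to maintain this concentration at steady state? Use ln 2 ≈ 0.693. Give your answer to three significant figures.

Vd(total) = 55 kg × 7.6 L/kg = 418.0 L
k = 0.693/33 = 0.02100 h⁻¹, so CL = k·Vd = 0.02100 × 418.0 = 8.778 L/h
Infusion rate = CL × Css = 8.778 × 7.81 = 68.56 mg/h

68.6 mg/h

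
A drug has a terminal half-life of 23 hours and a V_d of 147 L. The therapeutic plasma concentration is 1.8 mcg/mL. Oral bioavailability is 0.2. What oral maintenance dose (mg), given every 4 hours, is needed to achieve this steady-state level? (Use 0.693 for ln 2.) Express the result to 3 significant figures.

CL = ln 2 · Vd / t½ = 0.693 × 147.0 / 23 = 4.429 L/h
D = CL × Css × τ / F = 4.429 × 1.8 × 4 / 0.2 = 159.4 mg

159 mg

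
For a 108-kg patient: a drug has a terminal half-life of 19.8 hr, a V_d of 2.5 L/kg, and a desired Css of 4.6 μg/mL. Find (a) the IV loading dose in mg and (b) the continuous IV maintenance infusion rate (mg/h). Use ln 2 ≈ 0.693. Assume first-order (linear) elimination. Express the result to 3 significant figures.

Vd = 2.5 L/kg × 108 kg = 270.0 L
LD = Vd × C = 270.0 × 4.6 = 1242 mg
CL = 0.693 × Vd / t½ = 0.693 × 270.0 / 19.8 = 9.450 L/h
Infusion rate = CL × Css = 9.450 × 4.6 = 43.47 mg/h

(a) 1240 mg; (b) 43.5 mg/h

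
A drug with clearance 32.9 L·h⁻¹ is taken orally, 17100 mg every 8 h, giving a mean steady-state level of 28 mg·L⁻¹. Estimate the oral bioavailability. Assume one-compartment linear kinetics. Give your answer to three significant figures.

0.431

F·D/τ = CL·Css at steady state → F = CL·Css·τ / D.
F = 32.9 × 28 × 8 / 17100 = 0.431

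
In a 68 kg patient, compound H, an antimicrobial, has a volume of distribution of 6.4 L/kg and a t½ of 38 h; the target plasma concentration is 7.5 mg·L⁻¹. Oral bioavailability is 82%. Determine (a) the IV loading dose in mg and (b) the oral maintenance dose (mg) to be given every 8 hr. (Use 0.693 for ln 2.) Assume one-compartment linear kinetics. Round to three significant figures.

(a) 3260 mg; (b) 581 mg

Total Vd = 6.4 × 68 = 435.2 L
LD = Vd × C = 435.2 × 7.5 = 3264 mg
CL = 0.693 × Vd / t½ = 0.693 × 435.2 / 38 = 7.937 L/h
D = CL × Css × τ / F = 7.937 × 7.5 × 8 / 0.82 = 580.8 mg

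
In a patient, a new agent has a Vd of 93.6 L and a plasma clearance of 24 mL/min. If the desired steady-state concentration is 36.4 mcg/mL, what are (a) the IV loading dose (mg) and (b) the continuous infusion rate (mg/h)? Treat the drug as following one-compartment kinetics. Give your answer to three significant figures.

(a) 3410 mg; (b) 52.4 mg/h

Loading: fill Vd to C_target → 93.60 L × 36.4 mg/L = 3407 mg
Convert clearance: 24 mL/min × 60 min/h ÷ 1000 mL/L = 1.440 L/h
Maintenance: replace elimination → rate = CL × Css = 1.440 × 36.4 = 52.42 mg/h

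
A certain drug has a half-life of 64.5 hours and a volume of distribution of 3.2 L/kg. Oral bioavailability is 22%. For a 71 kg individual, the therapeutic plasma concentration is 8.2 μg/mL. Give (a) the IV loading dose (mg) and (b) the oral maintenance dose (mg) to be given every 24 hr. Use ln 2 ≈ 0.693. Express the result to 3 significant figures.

(a) 1860 mg; (b) 2180 mg

Vd = 3.2 L/kg × 71 kg = 227.2 L
LD = Vd × C = 227.2 × 8.2 = 1863 mg
CL = 0.693 × Vd / t½ = 0.693 × 227.2 / 64.5 = 2.441 L/h
D = CL × Css × τ / F = 2.441 × 8.2 × 24 / 0.22 = 2184 mg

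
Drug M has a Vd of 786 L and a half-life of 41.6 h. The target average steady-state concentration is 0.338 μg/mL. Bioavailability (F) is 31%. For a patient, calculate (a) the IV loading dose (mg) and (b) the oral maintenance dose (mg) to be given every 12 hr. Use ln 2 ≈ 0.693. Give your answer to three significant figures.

LD = Vd × C = 786.0 × 0.338 = 265.7 mg
CL = 0.693 × Vd / t½ = 0.693 × 786.0 / 41.6 = 13.09 L/h
D = CL × Css × τ / F = 13.09 × 0.338 × 12 / 0.31 = 171.3 mg

(a) 266 mg; (b) 171 mg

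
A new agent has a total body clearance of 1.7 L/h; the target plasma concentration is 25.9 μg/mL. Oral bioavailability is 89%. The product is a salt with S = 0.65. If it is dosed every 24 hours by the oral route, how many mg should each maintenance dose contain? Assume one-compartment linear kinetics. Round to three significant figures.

At steady state, dose per interval replaces the amount cleared in that interval: F·S·D/τ = CL·Css.
D = CL × Css × τ / F / S = 1.700 × 25.9 × 24 / 0.89 / 0.65 = 1827 mg

1830 mg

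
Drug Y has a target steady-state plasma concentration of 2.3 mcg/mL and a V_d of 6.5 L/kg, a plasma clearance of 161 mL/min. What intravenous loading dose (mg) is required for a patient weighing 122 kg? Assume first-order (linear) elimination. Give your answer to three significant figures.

Total Vd = 6.5 × 122 = 793.0 L
LD = Vd × C = 793.0 × 2.300 = 1824 mg

1820 mg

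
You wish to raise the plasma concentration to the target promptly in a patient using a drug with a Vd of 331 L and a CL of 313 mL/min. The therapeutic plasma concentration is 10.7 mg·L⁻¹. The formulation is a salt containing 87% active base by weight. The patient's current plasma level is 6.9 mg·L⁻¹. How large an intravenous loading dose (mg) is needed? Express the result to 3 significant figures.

1450 mg

Concentration deficit ΔC = 10.7 − 6.9 = 3.800 mg/L
LD = Vd × ΔC / S = 331.0 × 3.800 / 0.87 = 1446 mg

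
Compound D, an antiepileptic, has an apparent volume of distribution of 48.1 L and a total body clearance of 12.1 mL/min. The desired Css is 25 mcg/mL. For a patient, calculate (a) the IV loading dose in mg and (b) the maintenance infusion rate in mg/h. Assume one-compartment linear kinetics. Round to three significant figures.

Loading: fill Vd to C_target → 48.10 L × 25 mg/L = 1203 mg
CL = 12.1 mL/min × 60/1000 = 0.7260 L/h
Maintenance: replace elimination → rate = CL × Css = 0.7260 × 25 = 18.15 mg/h

(a) 1200 mg; (b) 18.2 mg/h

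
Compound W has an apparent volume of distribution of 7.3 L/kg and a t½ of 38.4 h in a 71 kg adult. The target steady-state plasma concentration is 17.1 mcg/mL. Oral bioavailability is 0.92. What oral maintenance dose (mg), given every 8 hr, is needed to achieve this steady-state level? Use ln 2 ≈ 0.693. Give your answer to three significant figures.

Vd = 7.3 L/kg × 71 kg = 518.3 L
k = 0.693/38.4 = 0.01805 h⁻¹, so CL = k·Vd = 0.01805 × 518.3 = 9.355 L/h
D = CL × Css × τ / F = 9.355 × 17.1 × 8 / 0.92 = 1391 mg

1390 mg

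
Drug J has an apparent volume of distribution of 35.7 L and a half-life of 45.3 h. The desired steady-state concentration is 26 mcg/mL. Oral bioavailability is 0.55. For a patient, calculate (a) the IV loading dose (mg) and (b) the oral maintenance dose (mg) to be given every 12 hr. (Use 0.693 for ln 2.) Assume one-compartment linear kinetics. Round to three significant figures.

LD = Vd × C = 35.70 × 26 = 928.2 mg
CL = 0.693 × Vd / t½ = 0.693 × 35.70 / 45.3 = 0.5461 L/h
D = CL × Css × τ / F = 0.5461 × 26 × 12 / 0.55 = 309.8 mg

(a) 928 mg; (b) 310 mg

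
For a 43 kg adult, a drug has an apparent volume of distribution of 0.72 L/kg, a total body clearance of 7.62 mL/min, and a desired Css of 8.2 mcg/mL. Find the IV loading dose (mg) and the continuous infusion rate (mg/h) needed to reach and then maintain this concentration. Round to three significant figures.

Total Vd = 0.72 × 43 = 30.96 L
LD = Vd · C_target = 30.96 × 8.2 = 253.9 mg
CL = 7.62 mL/min = 7.62 × 0.06 = 0.4572 L/h
Maintenance: replace elimination → rate = CL × Css = 0.4572 × 8.2 = 3.749 mg/h

(a) 254 mg; (b) 3.75 mg/h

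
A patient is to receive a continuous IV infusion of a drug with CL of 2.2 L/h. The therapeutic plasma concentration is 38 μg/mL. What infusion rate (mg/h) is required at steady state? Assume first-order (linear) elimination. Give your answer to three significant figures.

83.6 mg/h

R₀ = 2.200 × 38 = 83.60 mg/h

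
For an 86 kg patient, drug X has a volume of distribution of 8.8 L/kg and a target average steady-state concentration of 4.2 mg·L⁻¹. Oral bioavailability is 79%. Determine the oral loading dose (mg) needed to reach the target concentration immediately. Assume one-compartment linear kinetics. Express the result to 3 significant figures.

4020 mg

Vd = 8.8 L/kg × 86 kg = 756.8 L
LD = Vd × C / F = 756.8 × 4.200 / 0.79 = 4023 mg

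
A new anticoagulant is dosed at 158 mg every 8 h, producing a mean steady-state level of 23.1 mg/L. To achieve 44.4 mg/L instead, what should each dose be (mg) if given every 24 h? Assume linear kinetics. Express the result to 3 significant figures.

With linear kinetics, Css is proportional to dose rate (D/τ) at fixed clearance.
D₂ = D₁ × (Css,target / Css,current) × (τ₂/τ₁) = 158 × (44.4/23.1) × (24/8) = 911.1 mg

911 mg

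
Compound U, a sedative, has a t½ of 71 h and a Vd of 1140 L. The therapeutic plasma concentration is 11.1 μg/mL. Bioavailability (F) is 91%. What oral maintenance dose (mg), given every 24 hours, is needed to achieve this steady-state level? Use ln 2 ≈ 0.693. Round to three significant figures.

3260 mg

CL = 0.693 × Vd / t½ = 0.693 × 1140 / 71 = 11.13 L/h
D = CL × Css × τ / F = 11.13 × 11.1 × 24 / 0.91 = 3258 mg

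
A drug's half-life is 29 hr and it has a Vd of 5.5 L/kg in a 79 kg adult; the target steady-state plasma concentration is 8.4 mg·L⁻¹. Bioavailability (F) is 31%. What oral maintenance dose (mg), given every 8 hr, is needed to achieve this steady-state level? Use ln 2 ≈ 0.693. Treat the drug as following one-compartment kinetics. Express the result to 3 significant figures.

2250 mg

Vd(total) = 79 kg × 5.5 L/kg = 434.5 L
k = 0.693/29 = 0.02390 h⁻¹, so CL = k·Vd = 0.02390 × 434.5 = 10.38 L/h
D = CL × Css × τ / F = 10.38 × 8.4 × 8 / 0.31 = 2250 mg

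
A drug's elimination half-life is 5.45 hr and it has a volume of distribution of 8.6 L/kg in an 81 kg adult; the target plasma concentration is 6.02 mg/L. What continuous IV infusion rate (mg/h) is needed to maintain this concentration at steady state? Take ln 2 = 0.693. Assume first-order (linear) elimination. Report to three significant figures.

Total Vd = 8.6 × 81 = 696.6 L
CL = 0.693 × Vd / t½ = 0.693 × 696.6 / 5.45 = 88.58 L/h
Infusion rate = CL × Css = 88.58 × 6.02 = 533.3 mg/h

533 mg/h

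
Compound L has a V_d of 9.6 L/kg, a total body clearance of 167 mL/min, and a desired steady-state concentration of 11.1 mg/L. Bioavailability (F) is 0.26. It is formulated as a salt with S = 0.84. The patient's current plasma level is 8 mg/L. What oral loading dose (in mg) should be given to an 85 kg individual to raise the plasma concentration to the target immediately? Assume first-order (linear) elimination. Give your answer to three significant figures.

11600 mg

Total Vd = 9.6 × 85 = 816.0 L
The loading dose fills Vd to the target concentration; clearance is irrelevant here.
Concentration deficit ΔC = 11.1 − 8 = 3.100 mg/L
LD = Vd × ΔC / F / S = 816.0 × 3.100 / 0.26 / 0.84 = 11580 mg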